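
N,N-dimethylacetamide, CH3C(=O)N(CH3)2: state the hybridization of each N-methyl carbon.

Each N-methyl carbon carries 4 σ bonds, giving a steric number of 4, so it is sp3.

sp³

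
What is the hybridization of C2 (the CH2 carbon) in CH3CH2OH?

C2 (the CH2 carbon): 4 σ bonds; 4 regions of electron density → sp3.

sp3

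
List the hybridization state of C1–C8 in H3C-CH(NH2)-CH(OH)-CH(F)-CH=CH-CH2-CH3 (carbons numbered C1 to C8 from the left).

C1 (4 σ bonds) has steric number 4: sp3.
C2 (4 σ bonds) has steric number 4: sp3.
C3 is sp3: 4 σ bonds, 4 electron-density regions.
C4: 4 σ bonds — 4 electron domains, sp3.
C5 carries 3 σ bonds, plus one π bond, giving a steric number of 3, so it is sp2.
C6: 3 σ bonds, plus one π bond; 3 regions of electron density → sp2.
C7: 4 σ bonds; 4 regions of electron density → sp3.
C8 (4 σ bonds) has steric number 4: sp3.

C1 sp3, C2 sp3, C3 sp3, C4 sp3, C5 sp2, C6 sp2, C7 sp3, C8 sp3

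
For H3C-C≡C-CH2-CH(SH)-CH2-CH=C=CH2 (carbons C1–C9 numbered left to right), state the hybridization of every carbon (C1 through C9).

C1 — 4 σ bonds. Steric number 4, so sp3.
C2: 2 σ bonds, plus two π bonds — 2 electron domains, sp.
C3 — 2 σ bonds, plus two π bonds. Steric number 2, so sp.
C4 (4 σ bonds) has steric number 4: sp3.
C5 carries 4 σ bonds, giving a steric number of 4, so it is sp3.
C6 is sp3: 4 σ bonds, 4 electron-density regions.
C7 carries 3 σ bonds, plus one π bond, giving a steric number of 3, so it is sp2.
C8: 2 σ bonds, plus two π bonds — 2 electron domains, sp.
C9 carries 3 σ bonds, plus one π bond, giving a steric number of 3, so it is sp2.

C1 sp3, C2 sp, C3 sp, C4 sp3, C5 sp3, C6 sp3, C7 sp2, C8 sp, C9 sp2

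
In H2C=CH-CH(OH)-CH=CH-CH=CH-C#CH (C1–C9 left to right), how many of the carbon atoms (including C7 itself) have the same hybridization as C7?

C7 is sp2 (one π bond).
C1: sp2 ✓
C2: sp2 ✓
C3: sp3
C4: sp2 ✓
C5: sp2 ✓
C6: sp2 ✓
C7: sp2 ✓
C8: sp
C9: sp
6 carbons are sp2.

6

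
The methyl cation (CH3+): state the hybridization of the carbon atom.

Three σ bonds to H, empty p orbital → sp2, trigonal planar.

sp^2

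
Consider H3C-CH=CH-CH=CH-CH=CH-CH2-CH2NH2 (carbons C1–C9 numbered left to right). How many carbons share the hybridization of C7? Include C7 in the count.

6

C7 is sp2 (one π bond).
C1: sp3
C2: sp2 ✓
C3: sp2 ✓
C4: sp2 ✓
C5: sp2 ✓
C6: sp2 ✓
C7: sp2 ✓
C8: sp3
C9: sp3
6 carbons are sp2.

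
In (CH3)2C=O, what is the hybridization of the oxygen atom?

One σ bond + two lone pairs = steric number 3 → sp2.

sp^2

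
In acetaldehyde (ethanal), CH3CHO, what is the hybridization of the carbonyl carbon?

The carbonyl carbon carries 3 σ bonds, plus one π bond, giving a steric number of 3, so it is sp2.

sp²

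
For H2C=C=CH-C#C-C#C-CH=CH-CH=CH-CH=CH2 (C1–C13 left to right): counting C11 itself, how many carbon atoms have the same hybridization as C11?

C11 is sp2 (one π bond).
C1: sp2 ✓
C2: sp
C3: sp2 ✓
C4: sp
C5: sp
C6: sp
C7: sp
C8: sp2 ✓
C9: sp2 ✓
C10: sp2 ✓
C11: sp2 ✓
C12: sp2 ✓
C13: sp2 ✓
8 carbons are sp2.

8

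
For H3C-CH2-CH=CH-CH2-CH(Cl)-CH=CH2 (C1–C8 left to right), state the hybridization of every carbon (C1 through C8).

C1 sp3, C2 sp3, C3 sp2, C4 sp2, C5 sp3, C6 sp3, C7 sp2, C8 sp2

C1 is sp3: 4 σ bonds, 4 electron-density regions.
C2: 4 σ bonds; 4 regions of electron density → sp3.
C3 carries 3 σ bonds, plus one π bond, giving a steric number of 3, so it is sp2.
C4 is sp2: 3 σ bonds, plus one π bond, 3 electron-density regions.
C5 is sp3: 4 σ bonds, 4 electron-density regions.
C6 is sp3: 4 σ bonds, 4 electron-density regions.
C7 — 3 σ bonds, plus one π bond. Steric number 3, so sp2.
C8 has 3 σ bonds, plus one π bond: steric number 3 → sp2.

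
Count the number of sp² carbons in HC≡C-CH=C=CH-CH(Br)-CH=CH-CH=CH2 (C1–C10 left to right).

C1: sp
C2: sp
C3: sp2 ✓
C4: sp
C5: sp2 ✓
C6: sp3
C7: sp2 ✓
C8: sp2 ✓
C9: sp2 ✓
C10: sp2 ✓
C3, C5, C7, C8, C9, C10 → 6 sp2 carbons.

6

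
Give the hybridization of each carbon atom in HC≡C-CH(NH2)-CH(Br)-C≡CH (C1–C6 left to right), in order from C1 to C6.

C1 carries 2 σ bonds, plus two π bonds, giving a steric number of 2, so it is sp.
C2 (2 σ bonds, plus two π bonds) has steric number 2: sp.
C3: 4 σ bonds — 4 electron domains, sp3.
C4 has 4 σ bonds: steric number 4 → sp3.
C5 carries 2 σ bonds, plus two π bonds, giving a steric number of 2, so it is sp.
C6 is sp: 2 σ bonds, plus two π bonds, 2 electron-density regions.

C1 sp, C2 sp, C3 sp3, C4 sp3, C5 sp, C6 sp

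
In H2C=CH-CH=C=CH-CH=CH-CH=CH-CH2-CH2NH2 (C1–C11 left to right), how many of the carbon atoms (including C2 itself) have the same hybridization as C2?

8

C2 is sp2 (one π bond).
C1: sp2 ✓
C2: sp2 ✓
C3: sp2 ✓
C4: sp
C5: sp2 ✓
C6: sp2 ✓
C7: sp2 ✓
C8: sp2 ✓
C9: sp2 ✓
C10: sp3
C11: sp3
8 carbons are sp2.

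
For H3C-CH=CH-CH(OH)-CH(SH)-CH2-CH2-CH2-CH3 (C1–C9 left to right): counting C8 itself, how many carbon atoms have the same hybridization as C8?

C8 is sp3 (only σ bonds).
C1: sp3 ✓
C2: sp2
C3: sp2
C4: sp3 ✓
C5: sp3 ✓
C6: sp3 ✓
C7: sp3 ✓
C8: sp3 ✓
C9: sp3 ✓
7 carbons are sp3.

7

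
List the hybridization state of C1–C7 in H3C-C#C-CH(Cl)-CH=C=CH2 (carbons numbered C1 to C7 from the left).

C1 sp3, C2 sp, C3 sp, C4 sp3, C5 sp2, C6 sp, C7 sp2

C1 is sp3: 4 σ bonds, 4 electron-density regions.
C2 is sp: 2 σ bonds, plus two π bonds, 2 electron-density regions.
C3 (2 σ bonds, plus two π bonds) has steric number 2: sp.
C4: 4 σ bonds — 4 electron domains, sp3.
C5 carries 3 σ bonds, plus one π bond, giving a steric number of 3, so it is sp2.
C6: 2 σ bonds, plus two π bonds — 2 electron domains, sp.
C7: 3 σ bonds, plus one π bond; 3 regions of electron density → sp2.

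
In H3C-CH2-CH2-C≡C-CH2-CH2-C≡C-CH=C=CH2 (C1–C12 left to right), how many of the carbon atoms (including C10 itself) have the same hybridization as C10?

2

C10 is sp2 (one π bond).
C1: sp3
C2: sp3
C3: sp3
C4: sp
C5: sp
C6: sp3
C7: sp3
C8: sp
C9: sp
C10: sp2 ✓
C11: sp
C12: sp2 ✓
2 carbons are sp2.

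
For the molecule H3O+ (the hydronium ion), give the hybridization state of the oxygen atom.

Three σ bonds + one lone pair = steric number 4 → sp3.

sp^3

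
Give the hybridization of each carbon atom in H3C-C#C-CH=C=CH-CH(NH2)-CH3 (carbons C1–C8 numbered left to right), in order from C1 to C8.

C1: 4 σ bonds — 4 electron domains, sp3.
C2 is sp: 2 σ bonds, plus two π bonds, 2 electron-density regions.
C3: 2 σ bonds, plus two π bonds; 2 regions of electron density → sp.
C4: 3 σ bonds, plus one π bond — 3 electron domains, sp2.
C5 has 2 σ bonds, plus two π bonds: steric number 2 → sp.
C6 has 3 σ bonds, plus one π bond: steric number 3 → sp2.
C7 has 4 σ bonds: steric number 4 → sp3.
C8 (4 σ bonds) has steric number 4: sp3.

C1 sp3, C2 sp, C3 sp, C4 sp2, C5 sp, C6 sp2, C7 sp3, C8 sp3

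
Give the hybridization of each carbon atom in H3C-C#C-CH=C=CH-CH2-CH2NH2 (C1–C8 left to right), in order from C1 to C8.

C1: 4 σ bonds; 4 regions of electron density → sp3.
C2 carries 2 σ bonds, plus two π bonds, giving a steric number of 2, so it is sp.
C3 — 2 σ bonds, plus two π bonds. Steric number 2, so sp.
C4: 3 σ bonds, plus one π bond — 3 electron domains, sp2.
C5: 2 σ bonds, plus two π bonds — 2 electron domains, sp.
C6 — 3 σ bonds, plus one π bond. Steric number 3, so sp2.
C7 (4 σ bonds) has steric number 4: sp3.
C8 has 4 σ bonds: steric number 4 → sp3.

C1 sp3, C2 sp, C3 sp, C4 sp2, C5 sp, C6 sp2, C7 sp3, C8 sp3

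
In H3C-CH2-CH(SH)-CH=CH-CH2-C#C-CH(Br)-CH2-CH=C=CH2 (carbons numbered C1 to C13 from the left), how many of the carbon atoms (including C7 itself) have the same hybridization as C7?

C7 is sp (two π bonds).
C1: sp3
C2: sp3
C3: sp3
C4: sp2
C5: sp2
C6: sp3
C7: sp ✓
C8: sp ✓
C9: sp3
C10: sp3
C11: sp2
C12: sp ✓
C13: sp2
3 carbons are sp.

3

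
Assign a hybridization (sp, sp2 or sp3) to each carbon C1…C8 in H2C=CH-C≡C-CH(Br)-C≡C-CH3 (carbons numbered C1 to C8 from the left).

C1 has 3 σ bonds, plus one π bond: steric number 3 → sp2.
C2: 3 σ bonds, plus one π bond — 3 electron domains, sp2.
C3 — 2 σ bonds, plus two π bonds. Steric number 2, so sp.
C4 (2 σ bonds, plus two π bonds) has steric number 2: sp.
C5 — 4 σ bonds. Steric number 4, so sp3.
C6 — 2 σ bonds, plus two π bonds. Steric number 2, so sp.
C7 — 2 σ bonds, plus two π bonds. Steric number 2, so sp.
C8 carries 4 σ bonds, giving a steric number of 4, so it is sp3.

C1 sp2, C2 sp2, C3 sp, C4 sp, C5 sp3, C6 sp, C7 sp, C8 sp3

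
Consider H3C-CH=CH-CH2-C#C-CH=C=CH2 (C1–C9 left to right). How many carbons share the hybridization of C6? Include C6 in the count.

3

C6 is sp (two π bonds).
C1: sp3
C2: sp2
C3: sp2
C4: sp3
C5: sp ✓
C6: sp ✓
C7: sp2
C8: sp ✓
C9: sp2
3 carbons are sp.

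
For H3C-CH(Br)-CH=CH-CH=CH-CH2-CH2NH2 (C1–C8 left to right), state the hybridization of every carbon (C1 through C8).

C1 sp3, C2 sp3, C3 sp2, C4 sp2, C5 sp2, C6 sp2, C7 sp3, C8 sp3

C1 — 4 σ bonds. Steric number 4, so sp3.
C2 (4 σ bonds) has steric number 4: sp3.
C3: 3 σ bonds, plus one π bond — 3 electron domains, sp2.
C4 (3 σ bonds, plus one π bond) has steric number 3: sp2.
C5: 3 σ bonds, plus one π bond — 3 electron domains, sp2.
C6 is sp2: 3 σ bonds, plus one π bond, 3 electron-density regions.
C7 carries 4 σ bonds, giving a steric number of 4, so it is sp3.
C8: 4 σ bonds; 4 regions of electron density → sp3.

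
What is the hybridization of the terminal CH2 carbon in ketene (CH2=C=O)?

sp²

The terminal CH2 carbon is sp2: 3 σ bonds, plus one π bond, 3 electron-density regions.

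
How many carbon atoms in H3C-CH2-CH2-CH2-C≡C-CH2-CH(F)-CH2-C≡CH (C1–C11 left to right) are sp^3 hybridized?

7

C1: sp3 ✓
C2: sp3 ✓
C3: sp3 ✓
C4: sp3 ✓
C5: sp
C6: sp
C7: sp3 ✓
C8: sp3 ✓
C9: sp3 ✓
C10: sp
C11: sp
C1, C2, C3, C4, C7, C8, C9 → 7 sp3 carbons.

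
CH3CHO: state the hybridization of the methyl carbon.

sp^3

The methyl carbon is sp3: 4 σ bonds, 4 electron-density regions.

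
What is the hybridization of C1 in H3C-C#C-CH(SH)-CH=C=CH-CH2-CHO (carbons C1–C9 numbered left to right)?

C1: 4 σ bonds — 4 electron domains, sp3.

sp3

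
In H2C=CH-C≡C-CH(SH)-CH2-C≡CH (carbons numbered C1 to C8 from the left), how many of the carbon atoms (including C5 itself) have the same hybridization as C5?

C5 is sp3 (only σ bonds).
C1: sp2
C2: sp2
C3: sp
C4: sp
C5: sp3 ✓
C6: sp3 ✓
C7: sp
C8: sp
2 carbons are sp3.

2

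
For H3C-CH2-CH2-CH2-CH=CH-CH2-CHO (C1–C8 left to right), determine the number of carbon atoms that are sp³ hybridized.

5

C1: sp3 ✓
C2: sp3 ✓
C3: sp3 ✓
C4: sp3 ✓
C5: sp2
C6: sp2
C7: sp3 ✓
C8: sp2
C1, C2, C3, C4, C7 → 5 sp3 carbons.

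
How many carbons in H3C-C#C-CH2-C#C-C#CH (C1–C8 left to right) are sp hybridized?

C1: sp3
C2: sp ✓
C3: sp ✓
C4: sp3
C5: sp ✓
C6: sp ✓
C7: sp ✓
C8: sp ✓
C2, C3, C5, C6, C7, C8 → 6 sp carbons.

6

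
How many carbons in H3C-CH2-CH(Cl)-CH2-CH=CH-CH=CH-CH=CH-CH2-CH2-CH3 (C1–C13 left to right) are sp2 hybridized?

6

C1: sp3
C2: sp3
C3: sp3
C4: sp3
C5: sp2 ✓
C6: sp2 ✓
C7: sp2 ✓
C8: sp2 ✓
C9: sp2 ✓
C10: sp2 ✓
C11: sp3
C12: sp3
C13: sp3
C5, C6, C7, C8, C9, C10 → 6 sp2 carbons.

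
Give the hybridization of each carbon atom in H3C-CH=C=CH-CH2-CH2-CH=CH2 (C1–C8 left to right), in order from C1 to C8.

C1 (4 σ bonds) has steric number 4: sp3.
C2: 3 σ bonds, plus one π bond; 3 regions of electron density → sp2.
C3: 2 σ bonds, plus two π bonds; 2 regions of electron density → sp.
C4 (3 σ bonds, plus one π bond) has steric number 3: sp2.
C5: 4 σ bonds — 4 electron domains, sp3.
C6: 4 σ bonds — 4 electron domains, sp3.
C7 (3 σ bonds, plus one π bond) has steric number 3: sp2.
C8: 3 σ bonds, plus one π bond; 3 regions of electron density → sp2.

C1 sp3, C2 sp2, C3 sp, C4 sp2, C5 sp3, C6 sp3, C7 sp2, C8 sp2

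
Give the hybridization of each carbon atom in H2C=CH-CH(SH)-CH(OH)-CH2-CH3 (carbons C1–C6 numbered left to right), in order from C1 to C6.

C1 — 3 σ bonds, plus one π bond. Steric number 3, so sp2.
C2 has 3 σ bonds, plus one π bond: steric number 3 → sp2.
C3 — 4 σ bonds. Steric number 4, so sp3.
C4 (4 σ bonds) has steric number 4: sp3.
C5 — 4 σ bonds. Steric number 4, so sp3.
C6: 4 σ bonds — 4 electron domains, sp3.

C1 sp2, C2 sp2, C3 sp3, C4 sp3, C5 sp3, C6 sp3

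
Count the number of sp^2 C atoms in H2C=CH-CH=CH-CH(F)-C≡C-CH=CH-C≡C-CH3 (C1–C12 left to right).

C1: sp2 ✓
C2: sp2 ✓
C3: sp2 ✓
C4: sp2 ✓
C5: sp3
C6: sp
C7: sp
C8: sp2 ✓
C9: sp2 ✓
C10: sp
C11: sp
C12: sp3
C1, C2, C3, C4, C8, C9 → 6 sp2 carbons.

6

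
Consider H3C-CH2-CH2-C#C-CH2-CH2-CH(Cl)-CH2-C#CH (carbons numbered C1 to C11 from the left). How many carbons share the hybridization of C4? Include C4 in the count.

C4 is sp (two π bonds).
C1: sp3
C2: sp3
C3: sp3
C4: sp ✓
C5: sp ✓
C6: sp3
C7: sp3
C8: sp3
C9: sp3
C10: sp ✓
C11: sp ✓
4 carbons are sp.

4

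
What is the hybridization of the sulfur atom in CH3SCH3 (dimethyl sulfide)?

sp³

The sulfur atom (2 σ bonds and 2 lone pairs) has steric number 4: sp3.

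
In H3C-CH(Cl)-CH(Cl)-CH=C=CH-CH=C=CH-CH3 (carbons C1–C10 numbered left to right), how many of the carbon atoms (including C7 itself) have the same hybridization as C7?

C7 is sp2 (one π bond).
C1: sp3
C2: sp3
C3: sp3
C4: sp2 ✓
C5: sp
C6: sp2 ✓
C7: sp2 ✓
C8: sp
C9: sp2 ✓
C10: sp3
4 carbons are sp2.

4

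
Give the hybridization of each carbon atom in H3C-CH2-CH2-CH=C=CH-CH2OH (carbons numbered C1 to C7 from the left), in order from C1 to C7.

C1 sp3, C2 sp3, C3 sp3, C4 sp2, C5 sp, C6 sp2, C7 sp3

C1 carries 4 σ bonds, giving a steric number of 4, so it is sp3.
C2 is sp3: 4 σ bonds, 4 electron-density regions.
C3: 4 σ bonds — 4 electron domains, sp3.
C4: 3 σ bonds, plus one π bond; 3 regions of electron density → sp2.
C5: 2 σ bonds, plus two π bonds — 2 electron domains, sp.
C6 — 3 σ bonds, plus one π bond. Steric number 3, so sp2.
C7 — 4 σ bonds. Steric number 4, so sp3.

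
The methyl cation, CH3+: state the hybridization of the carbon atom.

sp²

Three σ bonds to H, empty p orbital → sp2, trigonal planar.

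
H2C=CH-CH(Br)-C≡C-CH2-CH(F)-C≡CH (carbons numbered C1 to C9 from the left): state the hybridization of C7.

sp³

C7 (4 σ bonds) has steric number 4: sp3.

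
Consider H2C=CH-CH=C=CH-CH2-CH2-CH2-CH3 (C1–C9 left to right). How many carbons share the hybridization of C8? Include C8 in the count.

4

C8 is sp3 (only σ bonds).
C1: sp2
C2: sp2
C3: sp2
C4: sp
C5: sp2
C6: sp3 ✓
C7: sp3 ✓
C8: sp3 ✓
C9: sp3 ✓
4 carbons are sp3.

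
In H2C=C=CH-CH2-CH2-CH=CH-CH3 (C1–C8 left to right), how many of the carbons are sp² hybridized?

C1: sp2 ✓
C2: sp
C3: sp2 ✓
C4: sp3
C5: sp3
C6: sp2 ✓
C7: sp2 ✓
C8: sp3
C1, C3, C6, C7 → 4 sp2 carbons.

4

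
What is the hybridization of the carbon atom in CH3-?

sp³

Three σ bonds + one lone pair = steric number 4 → sp3, pyramidal.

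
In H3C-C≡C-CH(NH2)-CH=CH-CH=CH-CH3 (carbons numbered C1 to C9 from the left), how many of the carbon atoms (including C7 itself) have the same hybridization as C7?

4

C7 is sp2 (one π bond).
C1: sp3
C2: sp
C3: sp
C4: sp3
C5: sp2 ✓
C6: sp2 ✓
C7: sp2 ✓
C8: sp2 ✓
C9: sp3
4 carbons are sp2.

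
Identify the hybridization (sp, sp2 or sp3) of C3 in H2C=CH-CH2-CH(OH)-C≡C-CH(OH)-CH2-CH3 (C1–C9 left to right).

C3 is sp3: 4 σ bonds, 4 electron-density regions.

sp³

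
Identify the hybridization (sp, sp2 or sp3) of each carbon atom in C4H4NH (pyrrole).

Each carbon atom is sp2: 3 σ bonds, plus one π bond, 3 electron-density regions.

sp^2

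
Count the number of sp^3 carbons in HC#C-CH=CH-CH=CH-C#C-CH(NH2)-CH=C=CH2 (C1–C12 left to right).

1

C1: sp
C2: sp
C3: sp2
C4: sp2
C5: sp2
C6: sp2
C7: sp
C8: sp
C9: sp3 ✓
C10: sp2
C11: sp
C12: sp2
C9 → 1 sp3 carbon.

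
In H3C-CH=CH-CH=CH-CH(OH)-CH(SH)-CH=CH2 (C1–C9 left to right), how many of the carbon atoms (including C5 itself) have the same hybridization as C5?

6

C5 is sp2 (one π bond).
C1: sp3
C2: sp2 ✓
C3: sp2 ✓
C4: sp2 ✓
C5: sp2 ✓
C6: sp3
C7: sp3
C8: sp2 ✓
C9: sp2 ✓
6 carbons are sp2.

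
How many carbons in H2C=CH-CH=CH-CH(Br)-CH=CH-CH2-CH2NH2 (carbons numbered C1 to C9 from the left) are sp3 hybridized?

3

C1: sp2
C2: sp2
C3: sp2
C4: sp2
C5: sp3 ✓
C6: sp2
C7: sp2
C8: sp3 ✓
C9: sp3 ✓
C5, C8, C9 → 3 sp3 carbons.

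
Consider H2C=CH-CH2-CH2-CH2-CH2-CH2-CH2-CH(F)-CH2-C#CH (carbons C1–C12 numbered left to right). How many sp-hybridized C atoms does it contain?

C1: sp2
C2: sp2
C3: sp3
C4: sp3
C5: sp3
C6: sp3
C7: sp3
C8: sp3
C9: sp3
C10: sp3
C11: sp ✓
C12: sp ✓
C11, C12 → 2 sp carbons.

2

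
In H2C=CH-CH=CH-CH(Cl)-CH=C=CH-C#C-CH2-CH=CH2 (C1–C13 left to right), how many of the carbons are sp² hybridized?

8

C1: sp2 ✓
C2: sp2 ✓
C3: sp2 ✓
C4: sp2 ✓
C5: sp3
C6: sp2 ✓
C7: sp
C8: sp2 ✓
C9: sp
C10: sp
C11: sp3
C12: sp2 ✓
C13: sp2 ✓
C1, C2, C3, C4, C6, C8, C12, C13 → 8 sp2 carbons.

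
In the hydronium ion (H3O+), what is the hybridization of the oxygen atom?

Three σ bonds + one lone pair = steric number 4 → sp3.

sp³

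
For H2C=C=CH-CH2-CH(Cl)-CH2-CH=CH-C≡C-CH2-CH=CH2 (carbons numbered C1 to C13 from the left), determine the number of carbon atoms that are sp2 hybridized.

6

C1: sp2 ✓
C2: sp
C3: sp2 ✓
C4: sp3
C5: sp3
C6: sp3
C7: sp2 ✓
C8: sp2 ✓
C9: sp
C10: sp
C11: sp3
C12: sp2 ✓
C13: sp2 ✓
C1, C3, C7, C8, C12, C13 → 6 sp2 carbons.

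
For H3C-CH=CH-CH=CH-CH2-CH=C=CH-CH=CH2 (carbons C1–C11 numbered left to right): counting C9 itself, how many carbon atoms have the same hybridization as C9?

C9 is sp2 (one π bond).
C1: sp3
C2: sp2 ✓
C3: sp2 ✓
C4: sp2 ✓
C5: sp2 ✓
C6: sp3
C7: sp2 ✓
C8: sp
C9: sp2 ✓
C10: sp2 ✓
C11: sp2 ✓
8 carbons are sp2.

8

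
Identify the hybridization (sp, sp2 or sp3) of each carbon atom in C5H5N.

Each carbon atom carries 3 σ bonds, plus one π bond, giving a steric number of 3, so it is sp2.

sp2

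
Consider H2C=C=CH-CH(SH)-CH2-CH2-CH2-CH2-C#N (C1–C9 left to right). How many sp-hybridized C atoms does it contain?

C1: sp2
C2: sp ✓
C3: sp2
C4: sp3
C5: sp3
C6: sp3
C7: sp3
C8: sp3
C9: sp ✓
C2, C9 → 2 sp carbons.

2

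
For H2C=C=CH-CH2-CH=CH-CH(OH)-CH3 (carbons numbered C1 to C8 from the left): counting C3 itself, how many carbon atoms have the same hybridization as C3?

4

C3 is sp2 (one π bond).
C1: sp2 ✓
C2: sp
C3: sp2 ✓
C4: sp3
C5: sp2 ✓
C6: sp2 ✓
C7: sp3
C8: sp3
4 carbons are sp2.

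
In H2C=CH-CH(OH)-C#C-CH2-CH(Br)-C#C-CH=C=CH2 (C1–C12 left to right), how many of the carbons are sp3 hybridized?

C1: sp2
C2: sp2
C3: sp3 ✓
C4: sp
C5: sp
C6: sp3 ✓
C7: sp3 ✓
C8: sp
C9: sp
C10: sp2
C11: sp
C12: sp2
C3, C6, C7 → 3 sp3 carbons.

3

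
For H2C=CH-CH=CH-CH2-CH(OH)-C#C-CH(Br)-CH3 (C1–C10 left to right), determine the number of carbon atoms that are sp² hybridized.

4

C1: sp2 ✓
C2: sp2 ✓
C3: sp2 ✓
C4: sp2 ✓
C5: sp3
C6: sp3
C7: sp
C8: sp
C9: sp3
C10: sp3
C1, C2, C3, C4 → 4 sp2 carbons.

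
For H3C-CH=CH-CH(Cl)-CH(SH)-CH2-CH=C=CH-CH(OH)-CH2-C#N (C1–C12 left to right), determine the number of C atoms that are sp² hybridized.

4

C1: sp3
C2: sp2 ✓
C3: sp2 ✓
C4: sp3
C5: sp3
C6: sp3
C7: sp2 ✓
C8: sp
C9: sp2 ✓
C10: sp3
C11: sp3
C12: sp
C2, C3, C7, C9 → 4 sp2 carbons.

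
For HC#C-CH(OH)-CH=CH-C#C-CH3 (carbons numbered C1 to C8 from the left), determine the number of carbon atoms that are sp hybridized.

4

C1: sp ✓
C2: sp ✓
C3: sp3
C4: sp2
C5: sp2
C6: sp ✓
C7: sp ✓
C8: sp3
C1, C2, C6, C7 → 4 sp carbons.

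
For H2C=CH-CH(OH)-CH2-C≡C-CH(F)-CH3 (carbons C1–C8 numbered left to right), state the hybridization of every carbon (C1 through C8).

C1 (3 σ bonds, plus one π bond) has steric number 3: sp2.
C2 carries 3 σ bonds, plus one π bond, giving a steric number of 3, so it is sp2.
C3 (4 σ bonds) has steric number 4: sp3.
C4 — 4 σ bonds. Steric number 4, so sp3.
C5 has 2 σ bonds, plus two π bonds: steric number 2 → sp.
C6: 2 σ bonds, plus two π bonds — 2 electron domains, sp.
C7 has 4 σ bonds: steric number 4 → sp3.
C8 has 4 σ bonds: steric number 4 → sp3.

C1 sp2, C2 sp2, C3 sp3, C4 sp3, C5 sp, C6 sp, C7 sp3, C8 sp3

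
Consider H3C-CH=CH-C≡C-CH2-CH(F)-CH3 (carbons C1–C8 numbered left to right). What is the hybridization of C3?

C3 carries 3 σ bonds, plus one π bond, giving a steric number of 3, so it is sp2.

sp²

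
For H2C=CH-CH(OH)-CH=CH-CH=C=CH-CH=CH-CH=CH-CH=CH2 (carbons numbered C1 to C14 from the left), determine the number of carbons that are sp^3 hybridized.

C1: sp2
C2: sp2
C3: sp3 ✓
C4: sp2
C5: sp2
C6: sp2
C7: sp
C8: sp2
C9: sp2
C10: sp2
C11: sp2
C12: sp2
C13: sp2
C14: sp2
C3 → 1 sp3 carbon.

1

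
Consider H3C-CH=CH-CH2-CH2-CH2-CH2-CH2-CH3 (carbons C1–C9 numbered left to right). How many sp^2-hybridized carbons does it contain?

C1: sp3
C2: sp2 ✓
C3: sp2 ✓
C4: sp3
C5: sp3
C6: sp3
C7: sp3
C8: sp3
C9: sp3
C2, C3 → 2 sp2 carbons.

2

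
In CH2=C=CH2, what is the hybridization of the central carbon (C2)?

sp

Two σ bonds and two π bonds (one to each neighbour) → sp.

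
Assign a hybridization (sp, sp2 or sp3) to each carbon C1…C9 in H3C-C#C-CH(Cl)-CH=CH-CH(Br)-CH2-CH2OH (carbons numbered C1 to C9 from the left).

C1 sp3, C2 sp, C3 sp, C4 sp3, C5 sp2, C6 sp2, C7 sp3, C8 sp3, C9 sp3

C1: 4 σ bonds; 4 regions of electron density → sp3.
C2: 2 σ bonds, plus two π bonds — 2 electron domains, sp.
C3 — 2 σ bonds, plus two π bonds. Steric number 2, so sp.
C4 (4 σ bonds) has steric number 4: sp3.
C5 carries 3 σ bonds, plus one π bond, giving a steric number of 3, so it is sp2.
C6 has 3 σ bonds, plus one π bond: steric number 3 → sp2.
C7 carries 4 σ bonds, giving a steric number of 4, so it is sp3.
C8 has 4 σ bonds: steric number 4 → sp3.
C9 carries 4 σ bonds, giving a steric number of 4, so it is sp3.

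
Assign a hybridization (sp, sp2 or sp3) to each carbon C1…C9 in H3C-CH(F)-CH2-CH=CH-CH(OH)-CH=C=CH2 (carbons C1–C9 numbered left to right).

C1 sp3, C2 sp3, C3 sp3, C4 sp2, C5 sp2, C6 sp3, C7 sp2, C8 sp, C9 sp2

C1 has 4 σ bonds: steric number 4 → sp3.
C2 has 4 σ bonds: steric number 4 → sp3.
C3 (4 σ bonds) has steric number 4: sp3.
C4 carries 3 σ bonds, plus one π bond, giving a steric number of 3, so it is sp2.
C5 (3 σ bonds, plus one π bond) has steric number 3: sp2.
C6 carries 4 σ bonds, giving a steric number of 4, so it is sp3.
C7 — 3 σ bonds, plus one π bond. Steric number 3, so sp2.
C8 (2 σ bonds, plus two π bonds) has steric number 2: sp.
C9 is sp2: 3 σ bonds, plus one π bond, 3 electron-density regions.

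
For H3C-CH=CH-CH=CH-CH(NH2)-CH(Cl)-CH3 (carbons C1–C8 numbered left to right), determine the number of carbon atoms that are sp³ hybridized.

4

C1: sp3 ✓
C2: sp2
C3: sp2
C4: sp2
C5: sp2
C6: sp3 ✓
C7: sp3 ✓
C8: sp3 ✓
C1, C6, C7, C8 → 4 sp3 carbons.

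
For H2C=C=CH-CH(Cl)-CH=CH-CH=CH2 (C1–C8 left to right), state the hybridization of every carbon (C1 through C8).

C1: 3 σ bonds, plus one π bond; 3 regions of electron density → sp2.
C2 — 2 σ bonds, plus two π bonds. Steric number 2, so sp.
C3 (3 σ bonds, plus one π bond) has steric number 3: sp2.
C4 has 4 σ bonds: steric number 4 → sp3.
C5 — 3 σ bonds, plus one π bond. Steric number 3, so sp2.
C6 (3 σ bonds, plus one π bond) has steric number 3: sp2.
C7 carries 3 σ bonds, plus one π bond, giving a steric number of 3, so it is sp2.
C8 carries 3 σ bonds, plus one π bond, giving a steric number of 3, so it is sp2.

C1 sp2, C2 sp, C3 sp2, C4 sp3, C5 sp2, C6 sp2, C7 sp2, C8 sp2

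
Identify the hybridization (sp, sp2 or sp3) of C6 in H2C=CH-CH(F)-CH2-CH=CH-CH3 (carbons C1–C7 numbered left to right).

sp²

C6: 3 σ bonds, plus one π bond; 3 regions of electron density → sp2.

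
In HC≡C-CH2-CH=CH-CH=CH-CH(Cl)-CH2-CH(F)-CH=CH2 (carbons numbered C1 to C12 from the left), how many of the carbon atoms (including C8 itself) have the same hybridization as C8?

4

C8 is sp3 (only σ bonds).
C1: sp
C2: sp
C3: sp3 ✓
C4: sp2
C5: sp2
C6: sp2
C7: sp2
C8: sp3 ✓
C9: sp3 ✓
C10: sp3 ✓
C11: sp2
C12: sp2
4 carbons are sp3.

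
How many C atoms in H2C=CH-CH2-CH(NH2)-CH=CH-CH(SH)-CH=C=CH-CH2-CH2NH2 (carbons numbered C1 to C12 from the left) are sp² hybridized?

C1: sp2 ✓
C2: sp2 ✓
C3: sp3
C4: sp3
C5: sp2 ✓
C6: sp2 ✓
C7: sp3
C8: sp2 ✓
C9: sp
C10: sp2 ✓
C11: sp3
C12: sp3
C1, C2, C5, C6, C8, C10 → 6 sp2 carbons.

6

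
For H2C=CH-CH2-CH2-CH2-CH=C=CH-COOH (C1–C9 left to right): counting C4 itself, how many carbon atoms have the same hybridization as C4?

C4 is sp3 (only σ bonds).
C1: sp2
C2: sp2
C3: sp3 ✓
C4: sp3 ✓
C5: sp3 ✓
C6: sp2
C7: sp
C8: sp2
C9: sp2
3 carbons are sp3.

3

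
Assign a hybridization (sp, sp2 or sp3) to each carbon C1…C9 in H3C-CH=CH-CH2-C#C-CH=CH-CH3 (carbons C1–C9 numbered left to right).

C1 sp3, C2 sp2, C3 sp2, C4 sp3, C5 sp, C6 sp, C7 sp2, C8 sp2, C9 sp3

C1 is sp3: 4 σ bonds, 4 electron-density regions.
C2 carries 3 σ bonds, plus one π bond, giving a steric number of 3, so it is sp2.
C3: 3 σ bonds, plus one π bond — 3 electron domains, sp2.
C4 — 4 σ bonds. Steric number 4, so sp3.
C5 is sp: 2 σ bonds, plus two π bonds, 2 electron-density regions.
C6 is sp: 2 σ bonds, plus two π bonds, 2 electron-density regions.
C7 has 3 σ bonds, plus one π bond: steric number 3 → sp2.
C8: 3 σ bonds, plus one π bond — 3 electron domains, sp2.
C9: 4 σ bonds; 4 regions of electron density → sp3.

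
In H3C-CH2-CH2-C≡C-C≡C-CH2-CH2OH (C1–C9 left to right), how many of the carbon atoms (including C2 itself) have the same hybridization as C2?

C2 is sp3 (only σ bonds).
C1: sp3 ✓
C2: sp3 ✓
C3: sp3 ✓
C4: sp
C5: sp
C6: sp
C7: sp
C8: sp3 ✓
C9: sp3 ✓
5 carbons are sp3.

5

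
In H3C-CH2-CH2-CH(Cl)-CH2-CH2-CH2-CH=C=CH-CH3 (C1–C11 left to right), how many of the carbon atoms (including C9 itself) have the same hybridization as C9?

1

C9 is sp (two π bonds).
C1: sp3
C2: sp3
C3: sp3
C4: sp3
C5: sp3
C6: sp3
C7: sp3
C8: sp2
C9: sp ✓
C10: sp2
C11: sp3
1 carbon is sp.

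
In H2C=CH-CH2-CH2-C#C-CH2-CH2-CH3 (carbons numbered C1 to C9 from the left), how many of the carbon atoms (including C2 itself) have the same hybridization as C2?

C2 is sp2 (one π bond).
C1: sp2 ✓
C2: sp2 ✓
C3: sp3
C4: sp3
C5: sp
C6: sp
C7: sp3
C8: sp3
C9: sp3
2 carbons are sp2.

2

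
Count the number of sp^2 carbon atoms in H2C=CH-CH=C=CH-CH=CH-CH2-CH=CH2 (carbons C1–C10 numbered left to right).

C1: sp2 ✓
C2: sp2 ✓
C3: sp2 ✓
C4: sp
C5: sp2 ✓
C6: sp2 ✓
C7: sp2 ✓
C8: sp3
C9: sp2 ✓
C10: sp2 ✓
C1, C2, C3, C5, C6, C7, C9, C10 → 8 sp2 carbons.

8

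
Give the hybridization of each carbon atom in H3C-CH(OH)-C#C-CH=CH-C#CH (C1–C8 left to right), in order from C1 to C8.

C1: 4 σ bonds; 4 regions of electron density → sp3.
C2 — 4 σ bonds. Steric number 4, so sp3.
C3 (2 σ bonds, plus two π bonds) has steric number 2: sp.
C4 has 2 σ bonds, plus two π bonds: steric number 2 → sp.
C5 is sp2: 3 σ bonds, plus one π bond, 3 electron-density regions.
C6: 3 σ bonds, plus one π bond — 3 electron domains, sp2.
C7 — 2 σ bonds, plus two π bonds. Steric number 2, so sp.
C8 (2 σ bonds, plus two π bonds) has steric number 2: sp.

C1 sp3, C2 sp3, C3 sp, C4 sp, C5 sp2, C6 sp2, C7 sp, C8 sp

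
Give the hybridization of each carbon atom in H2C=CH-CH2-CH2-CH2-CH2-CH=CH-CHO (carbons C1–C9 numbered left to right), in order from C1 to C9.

C1 is sp2: 3 σ bonds, plus one π bond, 3 electron-density regions.
C2: 3 σ bonds, plus one π bond; 3 regions of electron density → sp2.
C3 — 4 σ bonds. Steric number 4, so sp3.
C4 (4 σ bonds) has steric number 4: sp3.
C5 carries 4 σ bonds, giving a steric number of 4, so it is sp3.
C6: 4 σ bonds; 4 regions of electron density → sp3.
C7 carries 3 σ bonds, plus one π bond, giving a steric number of 3, so it is sp2.
C8 — 3 σ bonds, plus one π bond. Steric number 3, so sp2.
C9 is sp2: 3 σ bonds, plus one π bond, 3 electron-density regions.

C1 sp2, C2 sp2, C3 sp3, C4 sp3, C5 sp3, C6 sp3, C7 sp2, C8 sp2, C9 sp2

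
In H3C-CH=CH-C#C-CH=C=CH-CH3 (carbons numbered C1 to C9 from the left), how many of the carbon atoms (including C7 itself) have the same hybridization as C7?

C7 is sp (two π bonds).
C1: sp3
C2: sp2
C3: sp2
C4: sp ✓
C5: sp ✓
C6: sp2
C7: sp ✓
C8: sp2
C9: sp3
3 carbons are sp.

3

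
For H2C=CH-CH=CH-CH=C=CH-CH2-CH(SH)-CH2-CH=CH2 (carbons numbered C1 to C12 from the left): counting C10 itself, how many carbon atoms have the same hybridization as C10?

C10 is sp3 (only σ bonds).
C1: sp2
C2: sp2
C3: sp2
C4: sp2
C5: sp2
C6: sp
C7: sp2
C8: sp3 ✓
C9: sp3 ✓
C10: sp3 ✓
C11: sp2
C12: sp2
3 carbons are sp3.

3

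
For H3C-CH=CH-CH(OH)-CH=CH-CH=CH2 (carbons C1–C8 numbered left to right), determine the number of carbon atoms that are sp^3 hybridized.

C1: sp3 ✓
C2: sp2
C3: sp2
C4: sp3 ✓
C5: sp2
C6: sp2
C7: sp2
C8: sp2
C1, C4 → 2 sp3 carbons.

2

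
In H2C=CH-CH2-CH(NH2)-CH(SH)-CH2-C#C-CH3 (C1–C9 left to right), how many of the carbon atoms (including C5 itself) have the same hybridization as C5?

C5 is sp3 (only σ bonds).
C1: sp2
C2: sp2
C3: sp3 ✓
C4: sp3 ✓
C5: sp3 ✓
C6: sp3 ✓
C7: sp
C8: sp
C9: sp3 ✓
5 carbons are sp3.

5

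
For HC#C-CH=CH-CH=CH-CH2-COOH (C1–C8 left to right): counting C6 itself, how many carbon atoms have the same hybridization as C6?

C6 is sp2 (one π bond).
C1: sp
C2: sp
C3: sp2 ✓
C4: sp2 ✓
C5: sp2 ✓
C6: sp2 ✓
C7: sp3
C8: sp2 ✓
5 carbons are sp2.

5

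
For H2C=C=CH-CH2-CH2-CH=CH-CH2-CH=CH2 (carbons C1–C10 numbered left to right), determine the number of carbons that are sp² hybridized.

6

C1: sp2 ✓
C2: sp
C3: sp2 ✓
C4: sp3
C5: sp3
C6: sp2 ✓
C7: sp2 ✓
C8: sp3
C9: sp2 ✓
C10: sp2 ✓
C1, C3, C6, C7, C9, C10 → 6 sp2 carbons.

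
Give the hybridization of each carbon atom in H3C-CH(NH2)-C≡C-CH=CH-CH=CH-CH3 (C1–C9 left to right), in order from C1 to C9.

C1: 4 σ bonds — 4 electron domains, sp3.
C2 has 4 σ bonds: steric number 4 → sp3.
C3 carries 2 σ bonds, plus two π bonds, giving a steric number of 2, so it is sp.
C4 — 2 σ bonds, plus two π bonds. Steric number 2, so sp.
C5 — 3 σ bonds, plus one π bond. Steric number 3, so sp2.
C6: 3 σ bonds, plus one π bond; 3 regions of electron density → sp2.
C7: 3 σ bonds, plus one π bond; 3 regions of electron density → sp2.
C8 (3 σ bonds, plus one π bond) has steric number 3: sp2.
C9: 4 σ bonds — 4 electron domains, sp3.

C1 sp3, C2 sp3, C3 sp, C4 sp, C5 sp2, C6 sp2, C7 sp2, C8 sp2, C9 sp3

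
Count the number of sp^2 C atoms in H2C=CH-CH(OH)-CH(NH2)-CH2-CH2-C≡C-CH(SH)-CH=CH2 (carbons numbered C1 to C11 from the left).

C1: sp2 ✓
C2: sp2 ✓
C3: sp3
C4: sp3
C5: sp3
C6: sp3
C7: sp
C8: sp
C9: sp3
C10: sp2 ✓
C11: sp2 ✓
C1, C2, C10, C11 → 4 sp2 carbons.

4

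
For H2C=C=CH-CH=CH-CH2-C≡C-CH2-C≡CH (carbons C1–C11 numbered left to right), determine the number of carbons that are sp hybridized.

5

C1: sp2
C2: sp ✓
C3: sp2
C4: sp2
C5: sp2
C6: sp3
C7: sp ✓
C8: sp ✓
C9: sp3
C10: sp ✓
C11: sp ✓
C2, C7, C8, C10, C11 → 5 sp carbons.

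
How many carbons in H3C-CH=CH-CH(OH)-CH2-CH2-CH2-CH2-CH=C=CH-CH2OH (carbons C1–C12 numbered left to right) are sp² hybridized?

4

C1: sp3
C2: sp2 ✓
C3: sp2 ✓
C4: sp3
C5: sp3
C6: sp3
C7: sp3
C8: sp3
C9: sp2 ✓
C10: sp
C11: sp2 ✓
C12: sp3
C2, C3, C9, C11 → 4 sp2 carbons.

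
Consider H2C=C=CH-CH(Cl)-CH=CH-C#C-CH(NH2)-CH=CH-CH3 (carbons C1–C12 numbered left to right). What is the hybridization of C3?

sp2

C3 (3 σ bonds, plus one π bond) has steric number 3: sp2.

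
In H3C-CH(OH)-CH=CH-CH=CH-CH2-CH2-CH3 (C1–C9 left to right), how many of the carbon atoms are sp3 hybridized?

5

C1: sp3 ✓
C2: sp3 ✓
C3: sp2
C4: sp2
C5: sp2
C6: sp2
C7: sp3 ✓
C8: sp3 ✓
C9: sp3 ✓
C1, C2, C7, C8, C9 → 5 sp3 carbons.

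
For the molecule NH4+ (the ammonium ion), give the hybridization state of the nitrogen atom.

Four σ bonds, no lone pair → sp3, tetrahedral.

sp3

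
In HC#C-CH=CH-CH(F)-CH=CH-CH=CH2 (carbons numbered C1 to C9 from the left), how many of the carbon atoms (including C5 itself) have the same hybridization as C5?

1

C5 is sp3 (only σ bonds).
C1: sp
C2: sp
C3: sp2
C4: sp2
C5: sp3 ✓
C6: sp2
C7: sp2
C8: sp2
C9: sp2
1 carbon is sp3.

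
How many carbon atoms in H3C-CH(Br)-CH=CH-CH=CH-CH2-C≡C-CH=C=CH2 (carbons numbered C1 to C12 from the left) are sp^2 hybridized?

C1: sp3
C2: sp3
C3: sp2 ✓
C4: sp2 ✓
C5: sp2 ✓
C6: sp2 ✓
C7: sp3
C8: sp
C9: sp
C10: sp2 ✓
C11: sp
C12: sp2 ✓
C3, C4, C5, C6, C10, C12 → 6 sp2 carbons.

6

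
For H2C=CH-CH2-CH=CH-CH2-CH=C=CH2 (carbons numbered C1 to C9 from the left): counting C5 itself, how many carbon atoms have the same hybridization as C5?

C5 is sp2 (one π bond).
C1: sp2 ✓
C2: sp2 ✓
C3: sp3
C4: sp2 ✓
C5: sp2 ✓
C6: sp3
C7: sp2 ✓
C8: sp
C9: sp2 ✓
6 carbons are sp2.

6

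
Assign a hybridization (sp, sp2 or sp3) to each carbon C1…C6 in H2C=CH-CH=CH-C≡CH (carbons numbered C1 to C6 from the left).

C1 sp2, C2 sp2, C3 sp2, C4 sp2, C5 sp, C6 sp

C1 has 3 σ bonds, plus one π bond: steric number 3 → sp2.
C2 has 3 σ bonds, plus one π bond: steric number 3 → sp2.
C3: 3 σ bonds, plus one π bond — 3 electron domains, sp2.
C4: 3 σ bonds, plus one π bond; 3 regions of electron density → sp2.
C5 (2 σ bonds, plus two π bonds) has steric number 2: sp.
C6 has 2 σ bonds, plus two π bonds: steric number 2 → sp.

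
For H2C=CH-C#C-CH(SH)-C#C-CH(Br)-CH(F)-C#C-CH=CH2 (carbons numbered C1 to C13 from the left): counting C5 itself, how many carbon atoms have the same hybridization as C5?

C5 is sp3 (only σ bonds).
C1: sp2
C2: sp2
C3: sp
C4: sp
C5: sp3 ✓
C6: sp
C7: sp
C8: sp3 ✓
C9: sp3 ✓
C10: sp
C11: sp
C12: sp2
C13: sp2
3 carbons are sp3.

3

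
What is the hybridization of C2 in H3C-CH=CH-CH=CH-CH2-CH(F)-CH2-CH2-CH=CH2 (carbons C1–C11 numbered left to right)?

sp²

C2 has 3 σ bonds, plus one π bond: steric number 3 → sp2.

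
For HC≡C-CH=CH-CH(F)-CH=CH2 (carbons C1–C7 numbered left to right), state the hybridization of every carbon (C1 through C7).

C1 sp, C2 sp, C3 sp2, C4 sp2, C5 sp3, C6 sp2, C7 sp2

C1: 2 σ bonds, plus two π bonds — 2 electron domains, sp.
C2: 2 σ bonds, plus two π bonds; 2 regions of electron density → sp.
C3 is sp2: 3 σ bonds, plus one π bond, 3 electron-density regions.
C4 carries 3 σ bonds, plus one π bond, giving a steric number of 3, so it is sp2.
C5: 4 σ bonds; 4 regions of electron density → sp3.
C6 has 3 σ bonds, plus one π bond: steric number 3 → sp2.
C7 (3 σ bonds, plus one π bond) has steric number 3: sp2.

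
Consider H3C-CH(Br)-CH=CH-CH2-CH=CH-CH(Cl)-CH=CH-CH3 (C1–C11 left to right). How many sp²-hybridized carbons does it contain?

C1: sp3
C2: sp3
C3: sp2 ✓
C4: sp2 ✓
C5: sp3
C6: sp2 ✓
C7: sp2 ✓
C8: sp3
C9: sp2 ✓
C10: sp2 ✓
C11: sp3
C3, C4, C6, C7, C9, C10 → 6 sp2 carbons.

6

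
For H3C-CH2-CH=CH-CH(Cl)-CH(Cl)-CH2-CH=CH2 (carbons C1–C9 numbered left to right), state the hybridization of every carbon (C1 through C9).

C1 sp3, C2 sp3, C3 sp2, C4 sp2, C5 sp3, C6 sp3, C7 sp3, C8 sp2, C9 sp2

C1 carries 4 σ bonds, giving a steric number of 4, so it is sp3.
C2: 4 σ bonds; 4 regions of electron density → sp3.
C3: 3 σ bonds, plus one π bond — 3 electron domains, sp2.
C4 has 3 σ bonds, plus one π bond: steric number 3 → sp2.
C5 has 4 σ bonds: steric number 4 → sp3.
C6 has 4 σ bonds: steric number 4 → sp3.
C7 carries 4 σ bonds, giving a steric number of 4, so it is sp3.
C8 has 3 σ bonds, plus one π bond: steric number 3 → sp2.
C9 has 3 σ bonds, plus one π bond: steric number 3 → sp2.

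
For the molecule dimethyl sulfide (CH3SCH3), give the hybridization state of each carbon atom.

sp^3

Each carbon atom is sp3: 4 σ bonds, 4 electron-density regions.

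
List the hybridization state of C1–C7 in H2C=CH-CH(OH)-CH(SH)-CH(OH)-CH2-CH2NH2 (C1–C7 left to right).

C1 has 3 σ bonds, plus one π bond: steric number 3 → sp2.
C2: 3 σ bonds, plus one π bond; 3 regions of electron density → sp2.
C3 carries 4 σ bonds, giving a steric number of 4, so it is sp3.
C4 (4 σ bonds) has steric number 4: sp3.
C5 is sp3: 4 σ bonds, 4 electron-density regions.
C6 has 4 σ bonds: steric number 4 → sp3.
C7: 4 σ bonds — 4 electron domains, sp3.

C1 sp2, C2 sp2, C3 sp3, C4 sp3, C5 sp3, C6 sp3, C7 sp3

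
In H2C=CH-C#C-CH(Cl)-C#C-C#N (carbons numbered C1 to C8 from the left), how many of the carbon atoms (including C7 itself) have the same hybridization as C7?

5

C7 is sp (two π bonds).
C1: sp2
C2: sp2
C3: sp ✓
C4: sp ✓
C5: sp3
C6: sp ✓
C7: sp ✓
C8: sp ✓
5 carbons are sp.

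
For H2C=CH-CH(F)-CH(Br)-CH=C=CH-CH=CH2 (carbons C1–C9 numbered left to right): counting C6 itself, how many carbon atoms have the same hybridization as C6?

1

C6 is sp (two π bonds).
C1: sp2
C2: sp2
C3: sp3
C4: sp3
C5: sp2
C6: sp ✓
C7: sp2
C8: sp2
C9: sp2
1 carbon is sp.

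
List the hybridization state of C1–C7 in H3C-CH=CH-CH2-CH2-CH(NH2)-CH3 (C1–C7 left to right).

C1 sp3, C2 sp2, C3 sp2, C4 sp3, C5 sp3, C6 sp3, C7 sp3

C1 (4 σ bonds) has steric number 4: sp3.
C2 (3 σ bonds, plus one π bond) has steric number 3: sp2.
C3 is sp2: 3 σ bonds, plus one π bond, 3 electron-density regions.
C4 is sp3: 4 σ bonds, 4 electron-density regions.
C5 carries 4 σ bonds, giving a steric number of 4, so it is sp3.
C6 is sp3: 4 σ bonds, 4 electron-density regions.
C7: 4 σ bonds; 4 regions of electron density → sp3.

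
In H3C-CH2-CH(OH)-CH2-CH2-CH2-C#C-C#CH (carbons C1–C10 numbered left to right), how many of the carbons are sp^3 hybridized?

6

C1: sp3 ✓
C2: sp3 ✓
C3: sp3 ✓
C4: sp3 ✓
C5: sp3 ✓
C6: sp3 ✓
C7: sp
C8: sp
C9: sp
C10: sp
C1, C2, C3, C4, C5, C6 → 6 sp3 carbons.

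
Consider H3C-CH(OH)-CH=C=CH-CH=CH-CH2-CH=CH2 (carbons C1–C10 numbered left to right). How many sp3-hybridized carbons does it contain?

3

C1: sp3 ✓
C2: sp3 ✓
C3: sp2
C4: sp
C5: sp2
C6: sp2
C7: sp2
C8: sp3 ✓
C9: sp2
C10: sp2
C1, C2, C8 → 3 sp3 carbons.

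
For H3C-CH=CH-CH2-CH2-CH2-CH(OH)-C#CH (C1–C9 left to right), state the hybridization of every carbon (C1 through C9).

C1 sp3, C2 sp2, C3 sp2, C4 sp3, C5 sp3, C6 sp3, C7 sp3, C8 sp, C9 sp

C1 carries 4 σ bonds, giving a steric number of 4, so it is sp3.
C2: 3 σ bonds, plus one π bond; 3 regions of electron density → sp2.
C3: 3 σ bonds, plus one π bond — 3 electron domains, sp2.
C4 — 4 σ bonds. Steric number 4, so sp3.
C5: 4 σ bonds; 4 regions of electron density → sp3.
C6 carries 4 σ bonds, giving a steric number of 4, so it is sp3.
C7 carries 4 σ bonds, giving a steric number of 4, so it is sp3.
C8: 2 σ bonds, plus two π bonds — 2 electron domains, sp.
C9: 2 σ bonds, plus two π bonds; 2 regions of electron density → sp.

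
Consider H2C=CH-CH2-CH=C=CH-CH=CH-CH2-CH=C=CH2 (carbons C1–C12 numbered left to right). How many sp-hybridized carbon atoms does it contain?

C1: sp2
C2: sp2
C3: sp3
C4: sp2
C5: sp ✓
C6: sp2
C7: sp2
C8: sp2
C9: sp3
C10: sp2
C11: sp ✓
C12: sp2
C5, C11 → 2 sp carbons.

2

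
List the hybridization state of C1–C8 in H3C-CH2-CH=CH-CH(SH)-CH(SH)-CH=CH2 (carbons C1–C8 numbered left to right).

C1 carries 4 σ bonds, giving a steric number of 4, so it is sp3.
C2: 4 σ bonds; 4 regions of electron density → sp3.
C3 is sp2: 3 σ bonds, plus one π bond, 3 electron-density regions.
C4 has 3 σ bonds, plus one π bond: steric number 3 → sp2.
C5 carries 4 σ bonds, giving a steric number of 4, so it is sp3.
C6 is sp3: 4 σ bonds, 4 electron-density regions.
C7 — 3 σ bonds, plus one π bond. Steric number 3, so sp2.
C8 has 3 σ bonds, plus one π bond: steric number 3 → sp2.

C1 sp3, C2 sp3, C3 sp2, C4 sp2, C5 sp3, C6 sp3, C7 sp2, C8 sp2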